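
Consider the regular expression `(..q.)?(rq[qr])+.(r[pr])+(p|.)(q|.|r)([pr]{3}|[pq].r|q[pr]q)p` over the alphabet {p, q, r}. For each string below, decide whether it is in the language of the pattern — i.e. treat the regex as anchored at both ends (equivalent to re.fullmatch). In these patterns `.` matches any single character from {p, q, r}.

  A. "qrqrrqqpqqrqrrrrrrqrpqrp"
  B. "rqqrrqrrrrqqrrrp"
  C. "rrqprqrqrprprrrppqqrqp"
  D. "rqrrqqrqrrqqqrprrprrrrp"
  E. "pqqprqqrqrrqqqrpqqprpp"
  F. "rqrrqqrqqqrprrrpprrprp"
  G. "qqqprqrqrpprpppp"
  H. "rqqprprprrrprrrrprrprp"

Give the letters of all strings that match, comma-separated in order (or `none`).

B, C, D, E, F, G, H

A → no match
B → match
C → match
D → match
E → match
F → match
G → match
H → match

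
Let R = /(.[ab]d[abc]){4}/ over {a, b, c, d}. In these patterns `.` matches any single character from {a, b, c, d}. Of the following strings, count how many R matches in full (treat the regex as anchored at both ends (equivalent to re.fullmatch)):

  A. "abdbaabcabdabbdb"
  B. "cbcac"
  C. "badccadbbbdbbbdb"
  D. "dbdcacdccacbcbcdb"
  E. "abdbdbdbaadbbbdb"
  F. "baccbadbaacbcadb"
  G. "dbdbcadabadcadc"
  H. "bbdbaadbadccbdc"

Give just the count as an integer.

2

A → no match
B → no match
C → match
D → no match
E → match
F → no match
G → no match
H → no match
Total matched: 2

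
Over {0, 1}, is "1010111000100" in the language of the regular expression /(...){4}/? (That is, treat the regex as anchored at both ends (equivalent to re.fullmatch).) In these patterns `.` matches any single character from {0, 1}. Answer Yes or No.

No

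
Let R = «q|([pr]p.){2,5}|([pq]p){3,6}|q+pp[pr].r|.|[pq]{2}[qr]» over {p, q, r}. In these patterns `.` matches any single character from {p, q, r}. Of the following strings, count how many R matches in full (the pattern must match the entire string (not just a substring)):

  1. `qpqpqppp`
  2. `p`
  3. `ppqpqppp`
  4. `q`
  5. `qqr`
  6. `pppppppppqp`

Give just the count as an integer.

1. `qpqpqppp` → match
2. `p` → match
3. `ppqpqppp` → match
4. `q` → match
5. `qqr` → match
6. `pppppppppqp` → no match
Total matched: 5

5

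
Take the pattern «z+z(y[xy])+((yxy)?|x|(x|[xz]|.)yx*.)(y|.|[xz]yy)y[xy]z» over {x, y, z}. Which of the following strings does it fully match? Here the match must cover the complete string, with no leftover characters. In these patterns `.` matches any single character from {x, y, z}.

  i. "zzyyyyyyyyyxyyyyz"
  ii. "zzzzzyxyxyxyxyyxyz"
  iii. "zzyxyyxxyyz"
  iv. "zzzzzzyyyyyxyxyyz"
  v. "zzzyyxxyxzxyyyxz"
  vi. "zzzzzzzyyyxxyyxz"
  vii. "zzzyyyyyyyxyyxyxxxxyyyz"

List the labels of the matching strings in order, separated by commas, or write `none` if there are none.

i → match
ii → no match
iii → match
iv → match
v → no match
vi → match
vii → match

i, iii, iv, vi, vii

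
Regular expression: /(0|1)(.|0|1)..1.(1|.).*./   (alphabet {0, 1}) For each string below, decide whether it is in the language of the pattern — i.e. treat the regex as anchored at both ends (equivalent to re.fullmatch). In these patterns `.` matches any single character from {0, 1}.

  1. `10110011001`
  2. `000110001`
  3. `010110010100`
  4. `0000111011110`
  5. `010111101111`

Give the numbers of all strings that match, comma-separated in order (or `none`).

2, 3, 4, 5

1 → no match
2 → match
3 → match
4 → match
5 → match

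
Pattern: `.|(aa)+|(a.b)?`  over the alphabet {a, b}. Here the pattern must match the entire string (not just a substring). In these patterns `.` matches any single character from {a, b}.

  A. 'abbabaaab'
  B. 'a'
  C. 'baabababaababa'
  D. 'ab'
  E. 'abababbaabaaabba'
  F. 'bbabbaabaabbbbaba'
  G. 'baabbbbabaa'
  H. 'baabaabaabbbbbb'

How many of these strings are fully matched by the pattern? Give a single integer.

1

A → no match
B → match
C → no match
D → no match
E → no match
F → no match
G → no match
H → no match
Total matched: 1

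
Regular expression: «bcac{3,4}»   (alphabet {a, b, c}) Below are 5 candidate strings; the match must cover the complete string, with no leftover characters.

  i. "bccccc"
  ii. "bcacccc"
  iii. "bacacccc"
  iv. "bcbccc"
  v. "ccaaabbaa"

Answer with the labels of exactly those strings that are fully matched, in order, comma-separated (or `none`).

i. "bccccc" → no match — must start with "bcac"
ii. "bcacccc" → match
iii. "bacacccc" → no match — must start with "bcac"
iv. "bcbccc" → no match — must start with "bcac"
v. "ccaaabbaa" → no match — must start with "bcac"

ii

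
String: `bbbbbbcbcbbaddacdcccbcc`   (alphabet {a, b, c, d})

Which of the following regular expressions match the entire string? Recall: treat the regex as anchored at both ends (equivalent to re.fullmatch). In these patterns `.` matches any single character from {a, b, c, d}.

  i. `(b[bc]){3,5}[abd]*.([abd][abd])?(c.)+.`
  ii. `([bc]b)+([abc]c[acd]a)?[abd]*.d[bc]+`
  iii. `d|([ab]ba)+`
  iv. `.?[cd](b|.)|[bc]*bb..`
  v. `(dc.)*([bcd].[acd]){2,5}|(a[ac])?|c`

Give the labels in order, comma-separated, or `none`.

i → no match
ii → match
iii → no match
iv → no match
v → no match

ii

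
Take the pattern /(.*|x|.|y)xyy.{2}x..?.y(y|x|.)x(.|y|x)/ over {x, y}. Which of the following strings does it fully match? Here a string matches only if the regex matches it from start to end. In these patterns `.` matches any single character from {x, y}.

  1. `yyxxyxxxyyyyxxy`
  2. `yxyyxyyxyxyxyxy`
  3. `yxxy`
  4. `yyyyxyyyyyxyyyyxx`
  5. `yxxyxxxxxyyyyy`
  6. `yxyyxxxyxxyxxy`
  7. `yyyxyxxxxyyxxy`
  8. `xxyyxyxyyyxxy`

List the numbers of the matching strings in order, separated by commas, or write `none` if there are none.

6, 8

1 → no match
2 → no match
3. `yxxy` → no match
4 → no match
5 → no match
6 → match
7 → no match
8 → match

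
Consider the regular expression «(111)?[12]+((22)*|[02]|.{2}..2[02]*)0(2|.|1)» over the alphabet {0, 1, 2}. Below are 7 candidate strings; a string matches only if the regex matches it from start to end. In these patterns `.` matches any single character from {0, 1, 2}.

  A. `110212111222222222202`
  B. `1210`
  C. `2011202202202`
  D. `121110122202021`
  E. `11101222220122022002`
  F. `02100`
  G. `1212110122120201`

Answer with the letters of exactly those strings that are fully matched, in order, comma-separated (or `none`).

none

A → no match
B → no match
C → no match
D → no match
E → no match
F → no match
G → no match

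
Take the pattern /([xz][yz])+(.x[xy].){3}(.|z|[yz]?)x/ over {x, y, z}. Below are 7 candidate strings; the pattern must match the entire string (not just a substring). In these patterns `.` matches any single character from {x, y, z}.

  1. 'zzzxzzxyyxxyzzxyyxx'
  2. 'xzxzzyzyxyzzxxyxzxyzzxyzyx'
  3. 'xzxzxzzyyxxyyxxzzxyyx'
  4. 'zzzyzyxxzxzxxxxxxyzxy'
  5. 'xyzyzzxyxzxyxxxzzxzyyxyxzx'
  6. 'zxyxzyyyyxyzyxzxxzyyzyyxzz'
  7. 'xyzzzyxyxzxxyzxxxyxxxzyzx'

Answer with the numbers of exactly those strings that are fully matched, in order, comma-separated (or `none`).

1 → no match
2 → match
3 → match
4 → no match — must end with 'x'
5 → no match
6 → no match — must end with 'x'
7 → no match

2, 3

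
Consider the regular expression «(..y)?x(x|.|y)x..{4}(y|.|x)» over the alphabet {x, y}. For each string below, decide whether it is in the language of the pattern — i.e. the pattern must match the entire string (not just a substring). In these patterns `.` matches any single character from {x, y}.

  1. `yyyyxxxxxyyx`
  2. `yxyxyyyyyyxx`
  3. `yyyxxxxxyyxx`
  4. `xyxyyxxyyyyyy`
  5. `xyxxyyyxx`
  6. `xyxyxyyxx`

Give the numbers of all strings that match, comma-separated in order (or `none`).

3, 5, 6

1 → no match
2 → no match
3 → match
4 → no match
5 → match
6 → match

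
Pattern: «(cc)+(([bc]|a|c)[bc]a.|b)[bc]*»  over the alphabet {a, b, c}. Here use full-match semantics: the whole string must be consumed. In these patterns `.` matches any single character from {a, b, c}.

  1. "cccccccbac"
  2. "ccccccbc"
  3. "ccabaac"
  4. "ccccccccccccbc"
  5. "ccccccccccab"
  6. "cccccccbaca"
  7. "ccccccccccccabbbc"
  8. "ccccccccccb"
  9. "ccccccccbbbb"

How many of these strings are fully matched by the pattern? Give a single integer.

1. "cccccccbac" → match
2. "ccccccbc" → match
3. "ccabaac" → match
4 → match
5. "ccccccccccab" → match
6. "cccccccbaca" → no match
7 → match
8. "ccccccccccb" → match
9. "ccccccccbbbb" → match
Total matched: 8

8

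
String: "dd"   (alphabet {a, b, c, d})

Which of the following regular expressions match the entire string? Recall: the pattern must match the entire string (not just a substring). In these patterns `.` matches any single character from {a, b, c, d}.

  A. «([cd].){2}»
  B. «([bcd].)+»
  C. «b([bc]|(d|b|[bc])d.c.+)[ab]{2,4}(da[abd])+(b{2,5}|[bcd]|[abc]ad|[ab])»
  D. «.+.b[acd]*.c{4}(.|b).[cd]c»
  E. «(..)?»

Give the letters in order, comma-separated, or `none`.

A → no match
B → match
C → no match — must start with "b"
D → no match — must end with "c"
E → match

B, E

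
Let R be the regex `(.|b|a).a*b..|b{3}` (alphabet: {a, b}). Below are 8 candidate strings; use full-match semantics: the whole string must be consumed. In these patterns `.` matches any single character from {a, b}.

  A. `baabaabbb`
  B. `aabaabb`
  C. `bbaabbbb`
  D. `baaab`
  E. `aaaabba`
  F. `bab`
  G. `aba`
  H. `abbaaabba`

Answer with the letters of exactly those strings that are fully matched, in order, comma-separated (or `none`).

E

A → no match
B → no match
C → no match
D → no match
E → match
F → no match
G → no match
H → no match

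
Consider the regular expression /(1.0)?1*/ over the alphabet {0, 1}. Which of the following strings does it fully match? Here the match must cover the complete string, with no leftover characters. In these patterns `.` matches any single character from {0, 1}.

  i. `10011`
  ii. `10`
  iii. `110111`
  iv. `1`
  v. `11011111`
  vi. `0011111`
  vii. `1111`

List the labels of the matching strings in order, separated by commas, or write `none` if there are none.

i → match
ii → no match
iii → match
iv → match
v → match
vi → no match
vii → match

i, iii, iv, v, vii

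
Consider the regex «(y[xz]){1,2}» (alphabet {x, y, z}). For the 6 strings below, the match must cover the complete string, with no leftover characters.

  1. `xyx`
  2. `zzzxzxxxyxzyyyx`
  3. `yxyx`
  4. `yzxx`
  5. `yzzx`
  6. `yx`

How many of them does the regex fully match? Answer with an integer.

2

1. `xyx` → no match — must start with `y`
2 → no match — must start with `y`
3. `yxyx` → match
4. `yzxx` → no match
5. `yzzx` → no match
6. `yx` → match
Total matched: 2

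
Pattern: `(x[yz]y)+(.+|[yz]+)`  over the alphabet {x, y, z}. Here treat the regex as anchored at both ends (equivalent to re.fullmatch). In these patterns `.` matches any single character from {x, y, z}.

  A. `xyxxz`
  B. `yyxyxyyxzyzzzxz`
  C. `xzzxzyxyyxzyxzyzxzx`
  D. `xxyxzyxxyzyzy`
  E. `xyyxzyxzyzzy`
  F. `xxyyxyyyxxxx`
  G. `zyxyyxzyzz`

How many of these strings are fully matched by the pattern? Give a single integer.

1

A → no match
B → no match — must start with `x`
C → no match
D → no match
E → match
F → no match
G → no match — must start with `x`
Total matched: 1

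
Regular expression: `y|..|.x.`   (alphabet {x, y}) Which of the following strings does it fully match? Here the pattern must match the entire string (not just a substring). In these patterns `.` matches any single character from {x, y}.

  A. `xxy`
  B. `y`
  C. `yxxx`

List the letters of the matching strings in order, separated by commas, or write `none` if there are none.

A, B

A → match
B → match
C → no match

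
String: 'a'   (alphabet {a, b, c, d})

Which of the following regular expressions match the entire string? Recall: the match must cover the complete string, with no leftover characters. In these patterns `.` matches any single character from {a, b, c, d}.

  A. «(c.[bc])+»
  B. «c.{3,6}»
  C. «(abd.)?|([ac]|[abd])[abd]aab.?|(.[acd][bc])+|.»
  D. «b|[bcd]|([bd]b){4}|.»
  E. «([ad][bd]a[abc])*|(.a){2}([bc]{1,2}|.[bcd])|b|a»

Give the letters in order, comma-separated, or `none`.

C, D, E

A → no match — must start with 'c'
B → no match — must start with 'c'
C → match
D → match
E → match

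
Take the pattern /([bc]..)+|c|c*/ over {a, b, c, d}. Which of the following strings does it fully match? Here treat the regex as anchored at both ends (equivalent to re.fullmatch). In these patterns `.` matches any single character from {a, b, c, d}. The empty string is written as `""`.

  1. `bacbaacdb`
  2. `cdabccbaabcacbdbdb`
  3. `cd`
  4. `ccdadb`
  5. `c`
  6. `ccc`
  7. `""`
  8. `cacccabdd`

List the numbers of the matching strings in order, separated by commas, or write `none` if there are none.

1 → match
2 → match
3 → no match
4 → no match
5 → match
6 → match
7 → match
8 → match

1, 2, 5, 6, 7, 8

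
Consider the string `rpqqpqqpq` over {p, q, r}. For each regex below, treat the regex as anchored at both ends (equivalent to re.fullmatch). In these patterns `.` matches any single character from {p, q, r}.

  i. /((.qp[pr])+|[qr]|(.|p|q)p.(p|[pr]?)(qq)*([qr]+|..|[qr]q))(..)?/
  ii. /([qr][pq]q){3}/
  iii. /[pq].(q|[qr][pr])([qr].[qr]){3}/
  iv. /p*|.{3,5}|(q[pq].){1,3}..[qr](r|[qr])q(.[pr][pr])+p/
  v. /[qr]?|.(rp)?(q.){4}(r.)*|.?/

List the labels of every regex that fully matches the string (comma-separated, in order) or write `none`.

ii

i → no match
ii → match
iii → no match
iv → no match
v → no match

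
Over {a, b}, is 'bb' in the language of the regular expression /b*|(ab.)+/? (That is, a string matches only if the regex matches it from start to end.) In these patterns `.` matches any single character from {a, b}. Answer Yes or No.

Yes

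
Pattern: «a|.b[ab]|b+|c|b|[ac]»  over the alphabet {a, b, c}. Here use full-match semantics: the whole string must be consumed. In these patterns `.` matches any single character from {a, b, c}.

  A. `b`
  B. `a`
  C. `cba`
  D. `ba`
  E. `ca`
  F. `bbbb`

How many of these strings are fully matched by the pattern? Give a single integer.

4

A → match
B → match
C → match
D → no match
E → no match
F → match
Total matched: 4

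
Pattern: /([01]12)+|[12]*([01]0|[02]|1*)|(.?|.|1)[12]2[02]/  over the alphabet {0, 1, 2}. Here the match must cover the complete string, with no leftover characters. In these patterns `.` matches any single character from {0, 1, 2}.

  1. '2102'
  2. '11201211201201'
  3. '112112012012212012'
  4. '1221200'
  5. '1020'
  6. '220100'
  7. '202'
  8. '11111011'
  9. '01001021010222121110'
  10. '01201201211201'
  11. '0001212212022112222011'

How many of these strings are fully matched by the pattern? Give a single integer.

1 → no match
2 → no match
3 → no match
4 → match
5 → no match
6 → no match
7 → no match
8 → no match
9 → no match
10 → no match
11 → no match
Total matched: 1

1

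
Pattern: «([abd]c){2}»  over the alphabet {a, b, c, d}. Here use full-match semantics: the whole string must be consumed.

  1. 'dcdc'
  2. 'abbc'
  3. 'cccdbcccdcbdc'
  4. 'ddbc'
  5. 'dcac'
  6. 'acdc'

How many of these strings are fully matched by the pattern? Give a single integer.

1 → match
2 → no match
3 → no match
4 → no match
5 → match
6 → match
Total matched: 3

3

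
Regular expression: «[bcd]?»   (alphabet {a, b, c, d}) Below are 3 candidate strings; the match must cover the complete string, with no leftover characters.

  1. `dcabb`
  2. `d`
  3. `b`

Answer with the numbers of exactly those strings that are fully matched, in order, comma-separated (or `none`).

1 → no match
2 → match
3 → match

2, 3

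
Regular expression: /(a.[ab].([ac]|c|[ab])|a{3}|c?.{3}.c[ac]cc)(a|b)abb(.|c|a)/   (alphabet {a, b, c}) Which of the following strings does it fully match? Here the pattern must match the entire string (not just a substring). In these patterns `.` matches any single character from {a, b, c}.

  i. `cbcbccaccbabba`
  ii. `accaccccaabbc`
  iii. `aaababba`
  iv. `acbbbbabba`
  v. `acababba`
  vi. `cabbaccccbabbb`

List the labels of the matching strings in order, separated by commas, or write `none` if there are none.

i, ii, iii, iv, vi

i → match
ii → match
iii → match
iv → match
v → no match
vi → match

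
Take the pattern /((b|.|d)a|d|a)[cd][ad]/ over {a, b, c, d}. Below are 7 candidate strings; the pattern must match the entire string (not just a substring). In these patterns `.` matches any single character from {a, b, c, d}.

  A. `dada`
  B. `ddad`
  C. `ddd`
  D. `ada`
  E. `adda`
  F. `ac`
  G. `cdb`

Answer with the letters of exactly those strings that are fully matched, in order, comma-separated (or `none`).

A, C, D

A → match
B → no match
C → match
D → match
E → no match
F → no match
G → no match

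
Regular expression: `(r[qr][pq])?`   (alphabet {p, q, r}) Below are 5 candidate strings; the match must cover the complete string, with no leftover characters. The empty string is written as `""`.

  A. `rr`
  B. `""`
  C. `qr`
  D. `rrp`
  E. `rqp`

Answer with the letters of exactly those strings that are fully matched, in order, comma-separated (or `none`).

A → no match
B → match
C → no match
D → match
E → match

B, D, E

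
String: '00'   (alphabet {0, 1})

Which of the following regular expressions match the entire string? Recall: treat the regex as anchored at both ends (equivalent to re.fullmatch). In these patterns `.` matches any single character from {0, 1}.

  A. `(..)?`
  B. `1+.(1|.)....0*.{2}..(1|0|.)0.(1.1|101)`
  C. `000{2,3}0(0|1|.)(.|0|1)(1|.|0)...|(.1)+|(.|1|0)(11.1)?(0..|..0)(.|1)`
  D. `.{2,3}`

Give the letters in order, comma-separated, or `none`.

A → match
B → no match — must start with '1'
C → no match
D → match

A, D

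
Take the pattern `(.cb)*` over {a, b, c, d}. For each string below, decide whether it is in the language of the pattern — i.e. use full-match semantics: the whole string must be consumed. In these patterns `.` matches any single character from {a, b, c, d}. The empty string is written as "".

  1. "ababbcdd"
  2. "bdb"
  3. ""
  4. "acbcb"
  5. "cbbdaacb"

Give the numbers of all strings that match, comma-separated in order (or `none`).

1 → no match
2 → no match
3 → match
4 → no match
5 → no match

3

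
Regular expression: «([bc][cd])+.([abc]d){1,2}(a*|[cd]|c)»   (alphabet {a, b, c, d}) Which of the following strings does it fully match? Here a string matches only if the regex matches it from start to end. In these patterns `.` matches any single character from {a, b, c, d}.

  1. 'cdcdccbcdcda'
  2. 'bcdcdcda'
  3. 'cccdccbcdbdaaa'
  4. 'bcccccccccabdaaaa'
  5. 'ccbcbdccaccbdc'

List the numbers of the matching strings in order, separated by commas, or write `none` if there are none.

1, 2, 3, 4

1 → match
2 → match
3 → match
4 → match
5 → no match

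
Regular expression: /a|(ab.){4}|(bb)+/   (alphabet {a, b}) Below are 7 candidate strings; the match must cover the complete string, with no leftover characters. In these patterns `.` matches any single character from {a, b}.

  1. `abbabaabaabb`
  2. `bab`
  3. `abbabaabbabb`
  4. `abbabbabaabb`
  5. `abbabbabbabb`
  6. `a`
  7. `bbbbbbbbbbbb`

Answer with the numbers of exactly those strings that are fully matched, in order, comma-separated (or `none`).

1, 3, 4, 5, 6, 7

1 → match
2 → no match
3 → match
4 → match
5 → match
6 → match
7 → match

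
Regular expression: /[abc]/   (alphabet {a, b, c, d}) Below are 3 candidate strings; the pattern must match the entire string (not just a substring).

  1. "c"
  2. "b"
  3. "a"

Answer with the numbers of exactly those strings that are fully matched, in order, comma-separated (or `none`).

1 → match
2 → match
3 → match

1, 2, 3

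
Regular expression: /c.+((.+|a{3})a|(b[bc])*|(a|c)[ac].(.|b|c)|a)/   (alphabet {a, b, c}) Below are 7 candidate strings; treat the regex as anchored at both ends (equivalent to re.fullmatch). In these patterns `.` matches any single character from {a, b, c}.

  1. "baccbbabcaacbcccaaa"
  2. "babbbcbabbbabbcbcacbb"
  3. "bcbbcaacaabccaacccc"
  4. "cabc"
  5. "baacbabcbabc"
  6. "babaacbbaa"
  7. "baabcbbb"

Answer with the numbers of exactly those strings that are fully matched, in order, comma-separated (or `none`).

4

1 → no match — must start with "c"
2 → no match — must start with "c"
3 → no match — must start with "c"
4 → match
5 → no match — must start with "c"
6 → no match — must start with "c"
7 → no match — must start with "c"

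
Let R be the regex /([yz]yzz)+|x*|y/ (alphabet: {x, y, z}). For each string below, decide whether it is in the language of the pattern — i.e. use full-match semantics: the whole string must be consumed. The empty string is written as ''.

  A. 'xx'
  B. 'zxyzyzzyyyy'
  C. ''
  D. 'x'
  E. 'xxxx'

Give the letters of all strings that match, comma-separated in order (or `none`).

A, C, D, E

A → match
B → no match
C → match
D → match
E → match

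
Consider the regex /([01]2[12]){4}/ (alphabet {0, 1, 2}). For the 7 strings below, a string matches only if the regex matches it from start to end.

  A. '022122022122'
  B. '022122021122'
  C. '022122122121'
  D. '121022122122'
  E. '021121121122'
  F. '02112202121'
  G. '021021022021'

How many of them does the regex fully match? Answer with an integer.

6

A → match
B → match
C → match
D → match
E → match
F → no match
G → match
Total matched: 6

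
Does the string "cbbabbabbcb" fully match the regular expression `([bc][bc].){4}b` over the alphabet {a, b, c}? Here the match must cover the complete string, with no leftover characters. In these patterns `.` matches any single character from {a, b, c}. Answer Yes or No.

No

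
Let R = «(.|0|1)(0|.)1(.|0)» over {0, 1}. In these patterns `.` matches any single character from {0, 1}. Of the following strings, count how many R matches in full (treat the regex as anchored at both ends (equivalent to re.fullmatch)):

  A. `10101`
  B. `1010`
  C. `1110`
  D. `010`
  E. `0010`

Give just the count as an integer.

A → no match
B → match
C → match
D → no match
E → match
Total matched: 3

3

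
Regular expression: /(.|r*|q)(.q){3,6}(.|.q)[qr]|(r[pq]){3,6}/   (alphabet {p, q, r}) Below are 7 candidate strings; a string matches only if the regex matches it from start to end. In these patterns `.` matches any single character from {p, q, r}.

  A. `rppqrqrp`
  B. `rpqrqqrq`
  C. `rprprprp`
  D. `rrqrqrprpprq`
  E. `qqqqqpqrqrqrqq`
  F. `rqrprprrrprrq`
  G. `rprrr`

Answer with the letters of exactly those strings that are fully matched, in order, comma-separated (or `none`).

A → no match
B → no match
C → match
D → no match
E → match
F → no match
G → no match

C, E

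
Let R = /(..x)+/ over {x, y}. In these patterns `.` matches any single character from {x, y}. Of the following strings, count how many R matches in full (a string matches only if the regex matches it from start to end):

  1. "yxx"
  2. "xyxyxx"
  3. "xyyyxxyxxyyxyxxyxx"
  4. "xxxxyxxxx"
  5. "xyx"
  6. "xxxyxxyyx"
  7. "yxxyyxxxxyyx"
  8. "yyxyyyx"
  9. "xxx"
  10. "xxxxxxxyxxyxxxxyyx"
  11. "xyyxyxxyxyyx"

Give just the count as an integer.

1 → match
2 → match
3 → no match
4 → match
5 → match
6 → match
7 → match
8 → no match
9 → match
10 → match
11 → no match
Total matched: 8

8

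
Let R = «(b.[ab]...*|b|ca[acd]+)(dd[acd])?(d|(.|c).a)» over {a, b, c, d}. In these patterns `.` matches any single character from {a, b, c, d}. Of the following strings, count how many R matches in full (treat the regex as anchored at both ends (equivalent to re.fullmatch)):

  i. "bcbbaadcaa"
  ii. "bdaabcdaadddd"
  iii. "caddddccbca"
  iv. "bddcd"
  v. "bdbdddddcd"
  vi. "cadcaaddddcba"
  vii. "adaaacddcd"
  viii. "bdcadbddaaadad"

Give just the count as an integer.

i → match
ii → match
iii → match
iv → match
v → match
vi → match
vii → no match
viii → no match
Total matched: 6

6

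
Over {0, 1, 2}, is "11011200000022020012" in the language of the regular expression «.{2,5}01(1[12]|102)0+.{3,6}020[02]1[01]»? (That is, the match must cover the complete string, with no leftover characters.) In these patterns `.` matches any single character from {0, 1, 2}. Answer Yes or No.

No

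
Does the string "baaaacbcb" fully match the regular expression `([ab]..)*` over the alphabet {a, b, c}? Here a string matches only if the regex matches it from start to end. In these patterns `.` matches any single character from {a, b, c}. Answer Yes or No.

Yes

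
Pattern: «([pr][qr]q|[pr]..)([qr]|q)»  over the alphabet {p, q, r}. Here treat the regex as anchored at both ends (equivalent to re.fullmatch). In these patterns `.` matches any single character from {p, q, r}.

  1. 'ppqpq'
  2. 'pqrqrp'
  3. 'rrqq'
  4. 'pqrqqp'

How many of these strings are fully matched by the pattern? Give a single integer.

1. 'ppqpq' → no match
2. 'pqrqrp' → no match
3. 'rrqq' → match
4. 'pqrqqp' → no match
Total matched: 1

1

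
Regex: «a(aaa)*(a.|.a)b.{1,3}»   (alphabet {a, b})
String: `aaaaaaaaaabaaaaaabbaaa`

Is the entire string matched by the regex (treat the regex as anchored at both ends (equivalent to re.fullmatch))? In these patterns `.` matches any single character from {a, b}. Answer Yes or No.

No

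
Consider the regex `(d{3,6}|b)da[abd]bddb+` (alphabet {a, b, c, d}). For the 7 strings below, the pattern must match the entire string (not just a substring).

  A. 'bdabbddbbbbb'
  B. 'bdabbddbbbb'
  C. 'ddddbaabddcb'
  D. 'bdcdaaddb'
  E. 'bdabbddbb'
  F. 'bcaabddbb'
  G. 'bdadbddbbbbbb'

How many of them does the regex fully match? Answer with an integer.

A → match
B → match
C → no match
D → no match
E → match
F → no match
G → match
Total matched: 4

4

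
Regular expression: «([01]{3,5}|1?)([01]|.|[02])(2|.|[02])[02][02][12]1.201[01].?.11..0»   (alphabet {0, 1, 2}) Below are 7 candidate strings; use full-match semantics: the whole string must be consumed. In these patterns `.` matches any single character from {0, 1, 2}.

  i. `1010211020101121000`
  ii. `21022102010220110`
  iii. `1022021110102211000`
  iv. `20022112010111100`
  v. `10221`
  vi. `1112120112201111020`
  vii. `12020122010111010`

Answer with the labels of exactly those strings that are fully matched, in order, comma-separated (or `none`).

iv

i → no match
ii → no match
iii → no match
iv → match
v → no match — must end with `0`
vi → no match
vii → no match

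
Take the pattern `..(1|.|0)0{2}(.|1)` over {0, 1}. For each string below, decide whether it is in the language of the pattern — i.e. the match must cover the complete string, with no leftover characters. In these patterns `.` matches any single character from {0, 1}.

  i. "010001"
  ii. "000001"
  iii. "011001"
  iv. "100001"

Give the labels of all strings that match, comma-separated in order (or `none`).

i, ii, iii, iv

i → match
ii → match
iii → match
iv → match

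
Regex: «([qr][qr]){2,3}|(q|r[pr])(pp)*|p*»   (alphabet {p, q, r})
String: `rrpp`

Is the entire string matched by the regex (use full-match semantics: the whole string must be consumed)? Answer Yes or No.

Yes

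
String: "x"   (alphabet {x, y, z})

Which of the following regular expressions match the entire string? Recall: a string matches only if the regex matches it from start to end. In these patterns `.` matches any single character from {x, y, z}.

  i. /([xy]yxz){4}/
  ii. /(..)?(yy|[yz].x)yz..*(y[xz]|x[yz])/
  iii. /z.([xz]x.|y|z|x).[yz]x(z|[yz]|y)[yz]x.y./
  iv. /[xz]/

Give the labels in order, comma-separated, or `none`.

i → no match — must end with "yxz"
ii → no match
iii → no match — must start with "z"
iv → match

iv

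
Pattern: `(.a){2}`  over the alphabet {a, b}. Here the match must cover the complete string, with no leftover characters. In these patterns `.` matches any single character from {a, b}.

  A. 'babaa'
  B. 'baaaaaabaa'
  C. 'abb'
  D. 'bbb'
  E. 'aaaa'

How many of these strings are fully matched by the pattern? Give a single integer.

A → no match
B → no match
C → no match — must end with 'a'
D → no match — must end with 'a'
E → match
Total matched: 1

1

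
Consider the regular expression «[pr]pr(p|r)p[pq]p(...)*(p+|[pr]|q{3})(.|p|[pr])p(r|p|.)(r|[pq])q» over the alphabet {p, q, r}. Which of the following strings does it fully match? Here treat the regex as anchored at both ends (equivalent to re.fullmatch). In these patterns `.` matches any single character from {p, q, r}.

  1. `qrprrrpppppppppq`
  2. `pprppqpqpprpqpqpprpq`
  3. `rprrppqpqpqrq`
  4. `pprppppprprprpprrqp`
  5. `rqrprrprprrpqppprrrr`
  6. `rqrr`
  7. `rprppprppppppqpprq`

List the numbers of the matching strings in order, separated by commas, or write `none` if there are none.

1 → no match
2 → no match
3 → no match
4 → no match — must end with `q`
5 → no match — must end with `q`
6 → no match — must end with `q`
7 → no match

none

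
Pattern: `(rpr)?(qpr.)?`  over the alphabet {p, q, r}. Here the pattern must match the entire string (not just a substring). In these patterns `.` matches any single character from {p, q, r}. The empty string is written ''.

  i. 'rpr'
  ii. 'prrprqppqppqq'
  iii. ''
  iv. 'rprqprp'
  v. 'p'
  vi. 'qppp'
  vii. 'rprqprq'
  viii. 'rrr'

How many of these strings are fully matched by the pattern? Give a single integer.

i → match
ii → no match
iii → match
iv → match
v → no match
vi → no match
vii → match
viii → no match
Total matched: 4

4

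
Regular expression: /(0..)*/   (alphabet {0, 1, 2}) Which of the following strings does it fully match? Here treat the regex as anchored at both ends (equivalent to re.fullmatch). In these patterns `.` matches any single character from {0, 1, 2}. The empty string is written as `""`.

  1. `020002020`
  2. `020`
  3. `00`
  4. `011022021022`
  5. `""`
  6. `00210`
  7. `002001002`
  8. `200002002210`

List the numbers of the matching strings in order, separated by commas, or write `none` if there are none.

1, 2, 4, 5, 7

1 → match
2 → match
3 → no match
4 → match
5 → match
6 → no match
7 → match
8 → no match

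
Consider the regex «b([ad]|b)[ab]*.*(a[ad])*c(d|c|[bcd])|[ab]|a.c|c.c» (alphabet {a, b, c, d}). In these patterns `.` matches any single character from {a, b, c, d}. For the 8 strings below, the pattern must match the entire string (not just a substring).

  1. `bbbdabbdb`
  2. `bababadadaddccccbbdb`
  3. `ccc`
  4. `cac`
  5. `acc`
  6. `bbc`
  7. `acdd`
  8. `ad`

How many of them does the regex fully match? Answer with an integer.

1. `bbbdabbdb` → no match
2 → no match
3. `ccc` → match
4. `cac` → match
5. `acc` → match
6. `bbc` → no match
7. `acdd` → no match
8. `ad` → no match
Total matched: 3

3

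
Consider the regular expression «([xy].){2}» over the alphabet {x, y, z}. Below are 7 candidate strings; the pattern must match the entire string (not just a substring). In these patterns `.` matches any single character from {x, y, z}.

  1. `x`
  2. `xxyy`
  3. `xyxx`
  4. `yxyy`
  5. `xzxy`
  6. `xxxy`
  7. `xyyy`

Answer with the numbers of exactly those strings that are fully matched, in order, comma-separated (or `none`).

1 → no match
2 → match
3 → match
4 → match
5 → match
6 → match
7 → match

2, 3, 4, 5, 6, 7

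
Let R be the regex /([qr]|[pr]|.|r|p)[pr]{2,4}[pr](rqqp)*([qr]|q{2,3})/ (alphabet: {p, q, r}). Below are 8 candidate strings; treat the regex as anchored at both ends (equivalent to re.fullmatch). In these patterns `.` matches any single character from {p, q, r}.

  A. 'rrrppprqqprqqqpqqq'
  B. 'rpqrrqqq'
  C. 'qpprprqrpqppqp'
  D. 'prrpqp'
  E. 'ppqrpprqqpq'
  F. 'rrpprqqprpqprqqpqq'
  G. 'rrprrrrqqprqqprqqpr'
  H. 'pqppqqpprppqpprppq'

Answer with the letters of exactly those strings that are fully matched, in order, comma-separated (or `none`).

G

A → no match
B → no match
C → no match
D → no match
E → no match
F → no match
G → match
H → no match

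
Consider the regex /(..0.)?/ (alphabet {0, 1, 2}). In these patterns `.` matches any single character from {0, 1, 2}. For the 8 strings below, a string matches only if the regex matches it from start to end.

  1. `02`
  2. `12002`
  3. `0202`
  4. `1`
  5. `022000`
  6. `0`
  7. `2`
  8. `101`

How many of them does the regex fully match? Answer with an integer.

1 → no match
2 → no match
3 → match
4 → no match
5 → no match
6 → no match
7 → no match
8 → no match
Total matched: 1

1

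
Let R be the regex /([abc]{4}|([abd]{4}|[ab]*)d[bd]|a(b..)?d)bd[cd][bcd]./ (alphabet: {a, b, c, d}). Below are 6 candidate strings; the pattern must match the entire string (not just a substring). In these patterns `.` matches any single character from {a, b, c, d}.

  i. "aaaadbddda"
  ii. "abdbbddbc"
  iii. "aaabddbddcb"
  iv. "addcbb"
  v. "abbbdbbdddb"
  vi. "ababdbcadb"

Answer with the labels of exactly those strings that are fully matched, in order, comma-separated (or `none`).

ii, iii, v

i. "aaaadbddda" → no match
ii. "abdbbddbc" → match
iii. "aaabddbddcb" → match
iv. "addcbb" → no match
v. "abbbdbbdddb" → match
vi. "ababdbcadb" → no match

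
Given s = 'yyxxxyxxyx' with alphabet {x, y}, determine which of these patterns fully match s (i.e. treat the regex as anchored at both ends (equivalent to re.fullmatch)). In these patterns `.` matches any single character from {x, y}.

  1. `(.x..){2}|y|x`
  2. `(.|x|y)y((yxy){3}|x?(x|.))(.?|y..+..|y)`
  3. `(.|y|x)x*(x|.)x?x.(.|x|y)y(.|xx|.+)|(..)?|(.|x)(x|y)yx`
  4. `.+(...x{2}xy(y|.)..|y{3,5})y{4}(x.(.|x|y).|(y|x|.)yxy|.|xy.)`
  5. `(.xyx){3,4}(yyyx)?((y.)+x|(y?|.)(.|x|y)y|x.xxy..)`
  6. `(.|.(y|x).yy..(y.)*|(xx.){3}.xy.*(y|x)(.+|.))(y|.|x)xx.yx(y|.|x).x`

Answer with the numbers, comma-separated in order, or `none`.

1 → no match
2 → no match
3 → match
4 → no match
5 → no match
6 → match

3, 6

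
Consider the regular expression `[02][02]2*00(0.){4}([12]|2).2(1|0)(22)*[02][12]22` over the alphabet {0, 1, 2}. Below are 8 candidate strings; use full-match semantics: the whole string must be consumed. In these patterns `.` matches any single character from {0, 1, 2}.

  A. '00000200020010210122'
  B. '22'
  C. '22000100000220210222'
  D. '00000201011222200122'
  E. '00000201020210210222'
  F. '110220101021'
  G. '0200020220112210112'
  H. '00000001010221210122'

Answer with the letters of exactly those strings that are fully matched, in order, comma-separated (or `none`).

A → match
B → no match
C → match
D → no match
E → match
F → no match — must end with '22'
G → no match — must end with '22'
H → match

A, C, E, H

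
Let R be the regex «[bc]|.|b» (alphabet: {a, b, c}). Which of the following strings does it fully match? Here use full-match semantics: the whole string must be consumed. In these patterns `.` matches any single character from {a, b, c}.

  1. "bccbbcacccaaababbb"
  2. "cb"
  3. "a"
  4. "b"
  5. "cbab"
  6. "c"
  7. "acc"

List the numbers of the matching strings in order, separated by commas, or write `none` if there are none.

3, 4, 6

1 → no match
2 → no match
3 → match
4 → match
5 → no match
6 → match
7 → no match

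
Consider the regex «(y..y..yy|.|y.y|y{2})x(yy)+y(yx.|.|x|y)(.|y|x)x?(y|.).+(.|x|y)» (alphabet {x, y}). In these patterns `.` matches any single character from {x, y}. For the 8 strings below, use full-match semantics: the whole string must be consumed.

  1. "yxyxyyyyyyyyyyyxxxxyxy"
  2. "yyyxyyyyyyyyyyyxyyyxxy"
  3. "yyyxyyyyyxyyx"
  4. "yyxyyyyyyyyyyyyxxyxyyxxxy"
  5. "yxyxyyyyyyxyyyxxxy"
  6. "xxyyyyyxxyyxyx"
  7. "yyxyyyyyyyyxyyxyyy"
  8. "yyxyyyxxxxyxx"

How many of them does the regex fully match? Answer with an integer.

8

1 → match
2 → match
3 → match
4 → match
5 → match
6 → match
7 → match
8 → match
Total matched: 8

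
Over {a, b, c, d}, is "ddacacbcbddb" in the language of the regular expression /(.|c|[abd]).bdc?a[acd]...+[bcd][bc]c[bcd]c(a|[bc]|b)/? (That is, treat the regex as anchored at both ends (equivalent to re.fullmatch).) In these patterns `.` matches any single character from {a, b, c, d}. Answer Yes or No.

No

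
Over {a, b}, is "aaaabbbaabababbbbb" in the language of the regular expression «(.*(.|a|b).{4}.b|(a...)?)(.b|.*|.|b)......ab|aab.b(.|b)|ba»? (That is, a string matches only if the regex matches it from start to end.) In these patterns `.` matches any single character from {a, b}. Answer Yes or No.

No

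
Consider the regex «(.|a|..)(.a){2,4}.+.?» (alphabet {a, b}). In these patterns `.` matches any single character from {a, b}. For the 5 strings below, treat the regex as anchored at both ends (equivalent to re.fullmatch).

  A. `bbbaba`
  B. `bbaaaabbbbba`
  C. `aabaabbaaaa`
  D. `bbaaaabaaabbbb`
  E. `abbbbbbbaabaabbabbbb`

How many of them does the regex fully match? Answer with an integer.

2

A → no match
B → match
C → no match
D → match
E → no match
Total matched: 2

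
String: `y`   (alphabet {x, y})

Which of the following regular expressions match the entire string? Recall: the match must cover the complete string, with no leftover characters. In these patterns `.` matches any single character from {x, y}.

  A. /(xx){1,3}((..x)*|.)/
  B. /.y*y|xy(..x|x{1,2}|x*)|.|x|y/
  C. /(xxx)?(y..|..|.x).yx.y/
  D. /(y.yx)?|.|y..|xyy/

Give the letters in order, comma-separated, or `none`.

A → no match — must start with `xx`
B → match
C → no match
D → match

B, D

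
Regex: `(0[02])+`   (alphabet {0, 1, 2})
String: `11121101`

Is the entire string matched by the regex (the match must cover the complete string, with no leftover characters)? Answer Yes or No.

No

Every match must start with `0`, but `11121101` does not.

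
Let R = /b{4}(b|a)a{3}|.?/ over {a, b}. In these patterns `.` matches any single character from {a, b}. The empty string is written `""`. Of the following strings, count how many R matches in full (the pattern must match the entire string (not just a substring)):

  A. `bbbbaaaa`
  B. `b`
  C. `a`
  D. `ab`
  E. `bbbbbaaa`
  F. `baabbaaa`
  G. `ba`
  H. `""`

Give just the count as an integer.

A → match
B → match
C → match
D → no match
E → match
F → no match
G → no match
H → match
Total matched: 5

5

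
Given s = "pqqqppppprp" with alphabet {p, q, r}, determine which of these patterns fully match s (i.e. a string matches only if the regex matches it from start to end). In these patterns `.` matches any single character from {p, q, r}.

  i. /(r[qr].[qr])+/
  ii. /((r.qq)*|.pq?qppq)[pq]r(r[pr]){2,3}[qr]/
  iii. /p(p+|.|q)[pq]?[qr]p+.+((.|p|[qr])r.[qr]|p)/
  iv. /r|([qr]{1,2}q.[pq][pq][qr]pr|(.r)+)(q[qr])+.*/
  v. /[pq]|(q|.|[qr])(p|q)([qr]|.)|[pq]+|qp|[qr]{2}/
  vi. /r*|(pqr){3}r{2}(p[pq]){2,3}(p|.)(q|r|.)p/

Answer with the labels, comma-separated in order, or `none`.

i → no match — must start with "r"
ii → no match
iii → match
iv → no match
v → no match
vi → no match

iii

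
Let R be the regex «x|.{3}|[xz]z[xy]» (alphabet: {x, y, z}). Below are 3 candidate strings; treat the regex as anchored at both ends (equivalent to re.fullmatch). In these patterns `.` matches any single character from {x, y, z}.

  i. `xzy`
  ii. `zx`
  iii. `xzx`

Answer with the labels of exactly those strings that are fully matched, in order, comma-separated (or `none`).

i → match
ii → no match
iii → match

i, iii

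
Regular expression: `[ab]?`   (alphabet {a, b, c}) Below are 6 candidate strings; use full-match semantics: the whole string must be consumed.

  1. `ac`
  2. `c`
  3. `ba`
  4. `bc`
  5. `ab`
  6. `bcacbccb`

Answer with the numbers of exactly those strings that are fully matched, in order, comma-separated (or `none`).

1 → no match
2 → no match
3 → no match
4 → no match
5 → no match
6 → no match

none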